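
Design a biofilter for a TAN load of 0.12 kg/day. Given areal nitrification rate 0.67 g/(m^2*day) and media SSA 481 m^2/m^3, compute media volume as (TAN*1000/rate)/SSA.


A = 0.12*1000 / 0.67 = 179.10448 m^2
V = 179.10448 / 481 = 0.372359

0.372359 m^3


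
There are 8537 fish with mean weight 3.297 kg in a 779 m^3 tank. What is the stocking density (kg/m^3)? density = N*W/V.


Total biomass = 8537 fish * 3.297 kg = 28146.489 kg
Density = total biomass / volume = 28146.489 / 779 = 36.1316 kg/m^3

36.1316 kg/m^3


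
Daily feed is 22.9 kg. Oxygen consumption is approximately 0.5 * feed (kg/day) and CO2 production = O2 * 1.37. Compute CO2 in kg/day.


O2 = 22.9 * 0.5 = 11.45
CO2 = 11.45 * 1.37 = 15.6865

15.6865 kg/day


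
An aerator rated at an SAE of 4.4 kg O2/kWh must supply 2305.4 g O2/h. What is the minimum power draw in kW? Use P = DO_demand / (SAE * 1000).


SAE in g O2/kWh = 4.4 * 1000 = 4400 g/kWh
P = DO_demand / SAE_g = 2305.4 / 4400 = 0.523955 kW

0.523955 kW


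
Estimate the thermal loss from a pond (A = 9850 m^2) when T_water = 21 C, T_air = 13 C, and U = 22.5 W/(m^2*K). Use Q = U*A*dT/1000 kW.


Temperature difference dT = 21 - 13 = 8 K
Heat loss (W) = U * A * dT = 22.5 * 9850 * 8 = 1773000 W
Convert to kW: 1773000 / 1000 = 1773 kW

1773 kW


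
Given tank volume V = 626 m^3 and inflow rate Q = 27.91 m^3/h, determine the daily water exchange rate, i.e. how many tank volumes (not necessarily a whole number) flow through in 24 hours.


Daily flow volume = 27.91 m^3/h * 24 h = 669.84 m^3/day
Exchanges = daily flow / tank volume = 669.84 / 626 = 1.07003 exchanges/day

1.07003 exchanges/day


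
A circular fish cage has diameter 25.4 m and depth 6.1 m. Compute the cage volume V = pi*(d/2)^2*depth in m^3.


r = d/2 = 25.4/2 = 12.7 m
Base area = pi*r^2 = pi*12.7^2 = 506.70748 m^2
Volume = 506.70748 * 6.1 = 3090.92 m^3

3090.92 m^3


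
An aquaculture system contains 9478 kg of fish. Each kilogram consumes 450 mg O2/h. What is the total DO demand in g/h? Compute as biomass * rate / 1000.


Total O2 consumption (mg/h) = 9478 kg * 450 mg/(kg*h) = 4265100 mg/h
Convert to g/h: 4265100 / 1000 = 4265.1 g/h

4265.1 g/h


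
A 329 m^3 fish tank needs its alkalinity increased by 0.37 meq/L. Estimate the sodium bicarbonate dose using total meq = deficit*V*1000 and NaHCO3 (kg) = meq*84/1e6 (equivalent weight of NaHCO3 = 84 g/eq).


Tank volume in L = 329 m^3 * 1000 = 329000 L
Total meq required = 0.37 meq/L * 329000 L = 121730 meq
NaHCO3 mass = 121730 meq * 84 mg/meq / 1e6 = 10.2253 kg

10.2253 kg


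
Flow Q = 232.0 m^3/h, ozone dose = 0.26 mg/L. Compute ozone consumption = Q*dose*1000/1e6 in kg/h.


O3 demand (mg/h) = Q * dose * 1000 = 232.0 * 0.26 * 1000 = 60320 mg/h
Convert mg to kg: 60320 / 1e6 = 0.06032 kg/h

0.06032 kg/h


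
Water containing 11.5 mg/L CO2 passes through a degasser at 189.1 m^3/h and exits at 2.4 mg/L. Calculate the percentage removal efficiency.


CO2_out / CO2_in = 2.4 / 11.5 = 0.20869565
Fraction remaining = 0.20869565
efficiency = (1 - 0.20869565) * 100 = 79.1304 %

79.1304 %


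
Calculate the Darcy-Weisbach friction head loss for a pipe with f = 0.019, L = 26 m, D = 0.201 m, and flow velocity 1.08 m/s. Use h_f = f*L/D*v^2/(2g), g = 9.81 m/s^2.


v^2 = 1.08^2 = 1.1664 m^2/s^2
L/D = 26/0.201 = 129.35323
h_f = f*(L/D)*v^2/(2g) = 0.019 * 129.35323 * 1.1664 / 19.62 = 0.14611 m

0.14611 m


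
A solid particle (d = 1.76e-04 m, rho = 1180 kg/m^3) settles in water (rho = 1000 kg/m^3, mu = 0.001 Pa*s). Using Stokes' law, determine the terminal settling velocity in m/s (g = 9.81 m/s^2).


Density difference: rho_p - rho_f = 1180 - 1000 = 180 kg/m^3
d^2 = (1.76e-04)^2 = 3.0976e-08 m^2
Numerator = (rho_p - rho_f) * g * d^2 = 180 * 9.81 * 3.0976e-08 = 5.4697421e-05
Denominator = 18 * mu = 18 * 0.001 = 0.018
v_s = 5.4697421e-05 / 0.018 = 0.00303875 m/s
Check: Re = rho_f * v_s * d / mu = 1000 * 0.00303875 * 1.76e-04 / 0.001 = 0.535 < 1, so Stokes' law applies.

0.00303875 m/s


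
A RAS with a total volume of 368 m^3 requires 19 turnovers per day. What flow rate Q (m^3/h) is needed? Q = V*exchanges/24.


Daily recirculation volume = 368 m^3 * 19 = 6992 m^3/day
Flow rate Q = daily volume / 24 h = 6992 / 24 = 291.333 m^3/h

291.333 m^3/h


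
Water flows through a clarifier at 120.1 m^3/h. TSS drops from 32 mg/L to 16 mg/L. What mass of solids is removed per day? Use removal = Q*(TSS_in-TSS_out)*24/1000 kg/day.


Concentration drop: TSS_in - TSS_out = 32 - 16 = 16 mg/L
Hourly solids removed = Q * dTSS = 120.1 m^3/h * 16 mg/L = 1921.6 g/h  (m^3/h * mg/L = g/h)
Daily solids removed = 1921.6 * 24 = 46118.4 g/day
Convert g to kg: 46118.4 / 1000 = 46.1184 kg/day

46.1184 kg/day


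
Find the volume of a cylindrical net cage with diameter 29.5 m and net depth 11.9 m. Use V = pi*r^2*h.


r = d/2 = 29.5/2 = 14.75 m
Base area = pi*r^2 = pi*14.75^2 = 683.49275 m^2
Volume = 683.49275 * 11.9 = 8133.56 m^3

8133.56 m^3


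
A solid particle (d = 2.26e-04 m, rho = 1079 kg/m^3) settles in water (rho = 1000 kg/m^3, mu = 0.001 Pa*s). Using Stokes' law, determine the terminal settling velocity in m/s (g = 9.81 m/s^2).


Density difference: rho_p - rho_f = 1079 - 1000 = 79 kg/m^3
d^2 = (2.26e-04)^2 = 5.1076e-08 m^2
Numerator = (rho_p - rho_f) * g * d^2 = 79 * 9.81 * 5.1076e-08 = 3.9583389e-05
Denominator = 18 * mu = 18 * 0.001 = 0.018
v_s = 3.9583389e-05 / 0.018 = 0.00219908 m/s
Check: Re = rho_f * v_s * d / mu = 1000 * 0.00219908 * 2.26e-04 / 0.001 = 0.497 < 1, so Stokes' law applies.

0.00219908 m/s


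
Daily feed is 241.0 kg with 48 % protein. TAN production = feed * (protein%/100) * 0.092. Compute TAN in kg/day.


Protein in feed = 241.0 * 48/100 = 115.68 kg/day
TAN = protein * 0.092 = 115.68 * 0.092 = 10.64256 kg/day

10.64256 kg/day


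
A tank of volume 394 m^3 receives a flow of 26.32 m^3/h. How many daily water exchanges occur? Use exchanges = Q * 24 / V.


Daily flow volume = 26.32 m^3/h * 24 h = 631.68 m^3/day
Exchanges = daily flow / tank volume = 631.68 / 394 = 1.60325 exchanges/day

1.60325 exchanges/day


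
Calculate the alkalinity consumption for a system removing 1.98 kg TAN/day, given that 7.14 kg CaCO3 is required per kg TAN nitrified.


Alkalinity factor: 7.14 kg CaCO3 consumed per kg TAN nitrified
alk = 1.98 kg TAN * 7.14 = 14.1372 kg CaCO3/day

14.1372 kg CaCO3/day


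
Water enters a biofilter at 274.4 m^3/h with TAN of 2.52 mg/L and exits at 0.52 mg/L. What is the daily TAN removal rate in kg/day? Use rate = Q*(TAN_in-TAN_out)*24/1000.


Concentration drop: TAN_in - TAN_out = 2.52 - 0.52 = 2 mg/L
Hourly TAN removed = Q * dTAN = 274.4 m^3/h * 2 mg/L = 548.8 g/h  (m^3/h * mg/L = g/h)
Daily TAN removed = 548.8 * 24 = 13171.2 g/day
Convert to kg/day: 13171.2 / 1000 = 13.1712 kg/day

13.1712 kg/day


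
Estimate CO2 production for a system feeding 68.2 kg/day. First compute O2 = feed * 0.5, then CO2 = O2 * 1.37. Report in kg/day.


O2 = 68.2 * 0.5 = 34.1
CO2 = 34.1 * 1.37 = 46.717

46.717 kg/day


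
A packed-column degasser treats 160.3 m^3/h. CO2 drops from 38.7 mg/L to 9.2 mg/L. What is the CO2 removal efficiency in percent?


CO2_out / CO2_in = 9.2 / 38.7 = 0.2377261
Fraction remaining = 0.2377261
efficiency = (1 - 0.2377261) * 100 = 76.2274 %

76.2274 %


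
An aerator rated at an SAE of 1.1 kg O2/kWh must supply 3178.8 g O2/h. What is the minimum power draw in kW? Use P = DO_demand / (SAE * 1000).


SAE in g O2/kWh = 1.1 * 1000 = 1100 g/kWh
P = DO_demand / SAE_g = 3178.8 / 1100 = 2.88982 kW

2.88982 kW


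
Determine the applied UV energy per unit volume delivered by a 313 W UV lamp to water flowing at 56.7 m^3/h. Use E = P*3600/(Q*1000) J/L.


Energy delivered per hour = 313 W * 3600 s = 1126800 J/h
Volume treated per hour = 56.7 m^3/h * 1000 = 56700 L/h
dose = 1126800 / 56700 = 19.873 J/L

19.873 J/L


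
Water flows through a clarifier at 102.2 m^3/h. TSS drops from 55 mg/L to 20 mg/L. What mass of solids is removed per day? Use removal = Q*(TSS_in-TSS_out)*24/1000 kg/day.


Concentration drop: TSS_in - TSS_out = 55 - 20 = 35 mg/L
Hourly solids removed = Q * dTSS = 102.2 m^3/h * 35 mg/L = 3577 g/h  (m^3/h * mg/L = g/h)
Daily solids removed = 3577 * 24 = 85848 g/day
Convert g to kg: 85848 / 1000 = 85.848 kg/day

85.848 kg/day


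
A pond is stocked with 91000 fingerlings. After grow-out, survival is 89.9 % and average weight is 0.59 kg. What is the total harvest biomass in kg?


Survivors = 91000 * 89.9/100 = 81809 fish
Harvest biomass = survivors * W_f = 81809 * 0.59 = 48267.31 kg

48267.31 kg


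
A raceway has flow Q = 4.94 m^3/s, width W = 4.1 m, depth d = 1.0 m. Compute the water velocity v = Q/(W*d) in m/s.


Cross-sectional area = W * d = 4.1 * 1.0 = 4.1 m^2
Velocity = Q / A = 4.94 / 4.1 = 1.20488 m/s

1.20488 m/s


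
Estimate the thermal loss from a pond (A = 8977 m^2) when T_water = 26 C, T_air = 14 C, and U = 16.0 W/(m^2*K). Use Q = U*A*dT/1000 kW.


Temperature difference dT = 26 - 14 = 12 K
Heat loss (W) = U * A * dT = 16.0 * 8977 * 12 = 1723584 W
Convert to kW: 1723584 / 1000 = 1723.584 kW

1723.584 kW


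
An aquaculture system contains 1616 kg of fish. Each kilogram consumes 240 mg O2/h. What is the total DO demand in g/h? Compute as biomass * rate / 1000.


Total O2 consumption (mg/h) = 1616 kg * 240 mg/(kg*h) = 387840 mg/h
Convert to g/h: 387840 / 1000 = 387.84 g/h

387.84 g/h


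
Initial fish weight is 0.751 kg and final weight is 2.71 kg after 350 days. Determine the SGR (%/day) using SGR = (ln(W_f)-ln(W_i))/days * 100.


ln(W_f) = ln(2.71) = 0.99694863
ln(W_i) = ln(0.751) = -0.28634963
ln(W_f) - ln(W_i) = 0.99694863 - -0.28634963 = 1.2832983
SGR = 1.2832983 / 350 * 100 = 0.366657 %/day

0.366657 %/day


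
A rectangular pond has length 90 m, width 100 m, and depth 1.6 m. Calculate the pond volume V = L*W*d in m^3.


Base area = L * W = 90 * 100 = 9000 m^2
Volume = area * depth = 9000 * 1.6 = 14400 m^3

14400 m^3


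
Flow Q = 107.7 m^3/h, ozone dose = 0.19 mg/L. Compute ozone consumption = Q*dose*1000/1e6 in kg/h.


O3 demand (mg/h) = Q * dose * 1000 = 107.7 * 0.19 * 1000 = 20463 mg/h
Convert mg to kg: 20463 / 1e6 = 0.020463 kg/h

0.020463 kg/h


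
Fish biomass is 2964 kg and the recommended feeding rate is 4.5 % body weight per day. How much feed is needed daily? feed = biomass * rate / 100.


Feeding rate fraction = 4.5% / 100 = 0.045
Daily feed = 2964 kg * 0.045 = 133.38 kg/day

133.38 kg/day


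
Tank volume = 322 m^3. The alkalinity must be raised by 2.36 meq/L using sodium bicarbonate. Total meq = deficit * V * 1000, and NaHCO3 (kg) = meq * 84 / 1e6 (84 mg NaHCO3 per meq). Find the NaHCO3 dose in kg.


Tank volume in L = 322 m^3 * 1000 = 322000 L
Total meq required = 2.36 meq/L * 322000 L = 759920 meq
NaHCO3 mass = 759920 meq * 84 mg/meq / 1e6 = 63.8333 kg

63.8333 kg


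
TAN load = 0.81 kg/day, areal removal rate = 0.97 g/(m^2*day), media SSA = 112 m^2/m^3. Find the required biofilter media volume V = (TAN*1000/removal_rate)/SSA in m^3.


A = 0.81*1000 / 0.97 = 835.05155 m^2
V = 835.05155 / 112 = 7.45582

7.45582 m^3


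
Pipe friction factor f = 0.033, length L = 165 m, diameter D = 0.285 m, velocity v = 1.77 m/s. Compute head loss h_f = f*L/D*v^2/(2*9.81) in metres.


v^2 = 1.77^2 = 3.1329 m^2/s^2
L/D = 165/0.285 = 578.94737
h_f = f*(L/D)*v^2/(2g) = 0.033 * 578.94737 * 3.1329 / 19.62 = 3.05071 m

3.05071 m


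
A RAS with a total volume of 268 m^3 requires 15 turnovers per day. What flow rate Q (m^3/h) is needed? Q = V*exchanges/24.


Daily recirculation volume = 268 m^3 * 15 = 4020 m^3/day
Flow rate Q = daily volume / 24 h = 4020 / 24 = 167.5 m^3/h

167.5 m^3/h


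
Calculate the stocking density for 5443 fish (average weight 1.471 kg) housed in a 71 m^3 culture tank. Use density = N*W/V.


Total biomass = 5443 fish * 1.471 kg = 8006.653 kg
Density = total biomass / volume = 8006.653 / 71 = 112.77 kg/m^3

112.77 kg/m^3


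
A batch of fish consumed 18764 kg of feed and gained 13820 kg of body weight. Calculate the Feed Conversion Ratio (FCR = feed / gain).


FCR = feed consumed / weight gained
FCR = 18764 kg / 13820 kg = 1.35774

1.35774


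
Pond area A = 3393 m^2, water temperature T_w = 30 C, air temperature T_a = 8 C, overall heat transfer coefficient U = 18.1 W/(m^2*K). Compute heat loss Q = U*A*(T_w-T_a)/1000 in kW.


Temperature difference dT = 30 - 8 = 22 K
Heat loss (W) = U * A * dT = 18.1 * 3393 * 22 = 1351092.6 W
Convert to kW: 1351092.6 / 1000 = 1351.0926 kW

1351.0926 kW


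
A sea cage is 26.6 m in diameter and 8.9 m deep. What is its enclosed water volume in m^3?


r = d/2 = 26.6/2 = 13.3 m
Base area = pi*r^2 = pi*13.3^2 = 555.71632 m^2
Volume = 555.71632 * 8.9 = 4945.88 m^3

4945.88 m^3


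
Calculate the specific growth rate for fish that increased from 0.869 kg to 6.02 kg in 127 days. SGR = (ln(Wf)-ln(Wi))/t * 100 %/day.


ln(W_f) = ln(6.02) = 1.7950873
ln(W_i) = ln(0.869) = -0.14041215
ln(W_f) - ln(W_i) = 1.7950873 - -0.14041215 = 1.9354995
SGR = 1.9354995 / 127 * 100 = 1.52402 %/day

1.52402 %/day


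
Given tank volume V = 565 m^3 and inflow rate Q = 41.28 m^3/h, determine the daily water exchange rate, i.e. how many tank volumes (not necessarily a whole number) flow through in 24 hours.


Daily flow volume = 41.28 m^3/h * 24 h = 990.72 m^3/day
Exchanges = daily flow / tank volume = 990.72 / 565 = 1.75349 exchanges/day

1.75349 exchanges/day


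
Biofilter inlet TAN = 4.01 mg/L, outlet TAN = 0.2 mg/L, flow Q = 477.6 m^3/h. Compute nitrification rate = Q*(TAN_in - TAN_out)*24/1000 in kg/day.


Concentration drop: TAN_in - TAN_out = 4.01 - 0.2 = 3.81 mg/L
Hourly TAN removed = Q * dTAN = 477.6 m^3/h * 3.81 mg/L = 1819.656 g/h  (m^3/h * mg/L = g/h)
Daily TAN removed = 1819.656 * 24 = 43671.744 g/day
Convert to kg/day: 43671.744 / 1000 = 43.671744 kg/day

43.671744 kg/day


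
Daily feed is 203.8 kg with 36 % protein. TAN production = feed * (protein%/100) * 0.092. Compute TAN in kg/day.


Protein in feed = 203.8 * 36/100 = 73.368 kg/day
TAN = protein * 0.092 = 73.368 * 0.092 = 6.749856 kg/day

6.749856 kg/day


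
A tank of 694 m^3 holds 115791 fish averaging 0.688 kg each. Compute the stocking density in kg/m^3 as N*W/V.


Total biomass = 115791 fish * 0.688 kg = 79664.208 kg
Density = total biomass / volume = 79664.208 / 694 = 114.79 kg/m^3

114.79 kg/m^3


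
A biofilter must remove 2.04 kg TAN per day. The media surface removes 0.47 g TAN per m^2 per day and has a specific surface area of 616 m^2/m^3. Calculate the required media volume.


A = 2.04*1000 / 0.47 = 4340.4255 m^2
V = 4340.4255 / 616 = 7.04615

7.04615 m^3


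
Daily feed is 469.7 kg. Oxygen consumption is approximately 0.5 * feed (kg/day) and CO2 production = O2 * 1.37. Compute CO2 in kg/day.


O2 = 469.7 * 0.5 = 234.85
CO2 = 234.85 * 1.37 = 321.7445

321.7445 kg/day


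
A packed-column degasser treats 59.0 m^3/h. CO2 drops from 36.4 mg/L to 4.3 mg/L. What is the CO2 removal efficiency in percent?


CO2_out / CO2_in = 4.3 / 36.4 = 0.11813187
Fraction remaining = 0.11813187
efficiency = (1 - 0.11813187) * 100 = 88.1868 %

88.1868 %


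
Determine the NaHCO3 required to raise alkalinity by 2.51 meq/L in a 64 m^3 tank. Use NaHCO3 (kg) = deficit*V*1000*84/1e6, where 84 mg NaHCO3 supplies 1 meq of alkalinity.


Tank volume in L = 64 m^3 * 1000 = 64000 L
Total meq required = 2.51 meq/L * 64000 L = 160640 meq
NaHCO3 mass = 160640 meq * 84 mg/meq / 1e6 = 13.4938 kg

13.4938 kg


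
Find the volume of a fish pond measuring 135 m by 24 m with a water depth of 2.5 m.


Base area = L * W = 135 * 24 = 3240 m^2
Volume = area * depth = 3240 * 2.5 = 8100 m^3

8100 m^3


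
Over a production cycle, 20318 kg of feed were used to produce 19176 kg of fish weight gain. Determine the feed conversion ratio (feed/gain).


FCR = feed consumed / weight gained
FCR = 20318 kg / 19176 kg = 1.05955

1.05955


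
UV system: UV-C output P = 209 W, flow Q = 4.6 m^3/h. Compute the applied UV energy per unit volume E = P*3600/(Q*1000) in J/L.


Energy delivered per hour = 209 W * 3600 s = 752400 J/h
Volume treated per hour = 4.6 m^3/h * 1000 = 4600 L/h
dose = 752400 / 4600 = 163.565 J/L

163.565 J/L


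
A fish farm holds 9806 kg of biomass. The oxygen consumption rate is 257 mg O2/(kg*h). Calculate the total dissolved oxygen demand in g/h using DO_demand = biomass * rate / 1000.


Total O2 consumption (mg/h) = 9806 kg * 257 mg/(kg*h) = 2520142 mg/h
Convert to g/h: 2520142 / 1000 = 2520.142 g/h

2520.142 g/h


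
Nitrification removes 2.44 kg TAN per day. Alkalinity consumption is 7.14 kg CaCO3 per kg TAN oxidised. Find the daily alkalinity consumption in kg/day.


Alkalinity factor: 7.14 kg CaCO3 consumed per kg TAN nitrified
alk = 2.44 kg TAN * 7.14 = 17.4216 kg CaCO3/day

17.4216 kg CaCO3/day


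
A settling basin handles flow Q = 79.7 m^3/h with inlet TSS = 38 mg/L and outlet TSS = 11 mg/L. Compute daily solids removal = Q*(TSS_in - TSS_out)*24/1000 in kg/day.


Concentration drop: TSS_in - TSS_out = 38 - 11 = 27 mg/L
Hourly solids removed = Q * dTSS = 79.7 m^3/h * 27 mg/L = 2151.9 g/h  (m^3/h * mg/L = g/h)
Daily solids removed = 2151.9 * 24 = 51645.6 g/day
Convert g to kg: 51645.6 / 1000 = 51.6456 kg/day

51.6456 kg/day


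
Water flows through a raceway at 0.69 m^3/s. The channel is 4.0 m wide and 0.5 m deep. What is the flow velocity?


Cross-sectional area = W * d = 4.0 * 0.5 = 2 m^2
Velocity = Q / A = 0.69 / 2 = 0.345 m/s

0.345 m/s


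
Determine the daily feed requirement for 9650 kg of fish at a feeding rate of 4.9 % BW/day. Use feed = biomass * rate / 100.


Feeding rate fraction = 4.9% / 100 = 0.049
Daily feed = 9650 kg * 0.049 = 472.85 kg/day

472.85 kg/day


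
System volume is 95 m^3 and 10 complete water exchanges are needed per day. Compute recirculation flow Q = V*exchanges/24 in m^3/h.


Daily recirculation volume = 95 m^3 * 10 = 950 m^3/day
Flow rate Q = daily volume / 24 h = 950 / 24 = 39.5833 m^3/h

39.5833 m^3/h


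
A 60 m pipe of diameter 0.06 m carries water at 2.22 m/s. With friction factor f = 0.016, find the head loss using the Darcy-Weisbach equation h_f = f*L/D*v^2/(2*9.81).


v^2 = 2.22^2 = 4.9284 m^2/s^2
L/D = 60/0.06 = 1000
h_f = f*(L/D)*v^2/(2g) = 0.016 * 1000 * 4.9284 / 19.62 = 4.01908 m

4.01908 m


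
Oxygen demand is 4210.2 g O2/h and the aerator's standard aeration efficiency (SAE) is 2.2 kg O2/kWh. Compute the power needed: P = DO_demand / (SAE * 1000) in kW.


SAE in g O2/kWh = 2.2 * 1000 = 2200 g/kWh
P = DO_demand / SAE_g = 4210.2 / 2200 = 1.91373 kW

1.91373 kW


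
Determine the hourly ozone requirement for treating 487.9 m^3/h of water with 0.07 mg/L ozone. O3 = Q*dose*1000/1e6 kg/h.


O3 demand (mg/h) = Q * dose * 1000 = 487.9 * 0.07 * 1000 = 34153 mg/h
Convert mg to kg: 34153 / 1e6 = 0.034153 kg/h

0.034153 kg/h


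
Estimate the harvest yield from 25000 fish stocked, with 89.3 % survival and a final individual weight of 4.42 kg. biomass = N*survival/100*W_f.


Survivors = 25000 * 89.3/100 = 22325 fish
Harvest biomass = survivors * W_f = 22325 * 4.42 = 98676.5 kg

98676.5 kg


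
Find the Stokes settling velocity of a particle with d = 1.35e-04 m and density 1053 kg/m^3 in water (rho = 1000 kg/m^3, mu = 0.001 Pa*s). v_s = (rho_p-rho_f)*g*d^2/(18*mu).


Density difference: rho_p - rho_f = 1053 - 1000 = 53 kg/m^3
d^2 = (1.35e-04)^2 = 1.8225e-08 m^2
Numerator = (rho_p - rho_f) * g * d^2 = 53 * 9.81 * 1.8225e-08 = 9.4757243e-06
Denominator = 18 * mu = 18 * 0.001 = 0.018
v_s = 9.4757243e-06 / 0.018 = 5.26429e-04 m/s
Check: Re = rho_f * v_s * d / mu = 1000 * 5.26429e-04 * 1.35e-04 / 0.001 = 0.0711 < 1, so Stokes' law applies.

5.26429e-04 m/s


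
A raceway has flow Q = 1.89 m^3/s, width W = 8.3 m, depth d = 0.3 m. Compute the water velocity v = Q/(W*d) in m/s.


Cross-sectional area = W * d = 8.3 * 0.3 = 2.49 m^2
Velocity = Q / A = 1.89 / 2.49 = 0.759036 m/s

0.759036 m/s


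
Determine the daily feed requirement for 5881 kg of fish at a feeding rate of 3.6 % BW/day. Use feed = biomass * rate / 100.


Feeding rate fraction = 3.6% / 100 = 0.036
Daily feed = 5881 kg * 0.036 = 211.716 kg/day

211.716 kg/day


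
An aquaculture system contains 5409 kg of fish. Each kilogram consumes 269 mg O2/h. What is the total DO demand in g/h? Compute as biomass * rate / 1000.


Total O2 consumption (mg/h) = 5409 kg * 269 mg/(kg*h) = 1455021 mg/h
Convert to g/h: 1455021 / 1000 = 1455.021 g/h

1455.021 g/h


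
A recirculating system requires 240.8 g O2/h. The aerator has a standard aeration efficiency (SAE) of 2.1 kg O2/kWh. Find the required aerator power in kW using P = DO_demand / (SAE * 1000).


SAE in g O2/kWh = 2.1 * 1000 = 2100 g/kWh
P = DO_demand / SAE_g = 240.8 / 2100 = 0.114667 kW

0.114667 kW


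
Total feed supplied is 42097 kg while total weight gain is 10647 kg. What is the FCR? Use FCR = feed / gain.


FCR = feed consumed / weight gained
FCR = 42097 kg / 10647 kg = 3.95388

3.95388


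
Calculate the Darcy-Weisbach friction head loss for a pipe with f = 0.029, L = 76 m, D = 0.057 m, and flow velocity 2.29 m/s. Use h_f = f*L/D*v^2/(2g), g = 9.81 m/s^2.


v^2 = 2.29^2 = 5.2441 m^2/s^2
L/D = 76/0.057 = 1333.3333
h_f = f*(L/D)*v^2/(2g) = 0.029 * 1333.3333 * 5.2441 / 19.62 = 10.335 m

10.335 m


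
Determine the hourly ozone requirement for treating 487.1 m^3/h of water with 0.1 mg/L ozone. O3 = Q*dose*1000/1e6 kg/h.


O3 demand (mg/h) = Q * dose * 1000 = 487.1 * 0.1 * 1000 = 48710 mg/h
Convert mg to kg: 48710 / 1e6 = 0.04871 kg/h

0.04871 kg/h


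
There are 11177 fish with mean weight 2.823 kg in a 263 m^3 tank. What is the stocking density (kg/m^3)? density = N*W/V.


Total biomass = 11177 fish * 2.823 kg = 31552.671 kg
Density = total biomass / volume = 31552.671 / 263 = 119.972 kg/m^3

119.972 kg/m^3


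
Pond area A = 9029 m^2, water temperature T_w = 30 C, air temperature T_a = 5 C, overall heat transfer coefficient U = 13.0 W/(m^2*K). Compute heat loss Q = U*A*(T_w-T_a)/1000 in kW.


Temperature difference dT = 30 - 5 = 25 K
Heat loss (W) = U * A * dT = 13.0 * 9029 * 25 = 2934425 W
Convert to kW: 2934425 / 1000 = 2934.425 kW

2934.425 kW


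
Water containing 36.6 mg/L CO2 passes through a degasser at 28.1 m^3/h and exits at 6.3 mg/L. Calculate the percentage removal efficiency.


CO2_out / CO2_in = 6.3 / 36.6 = 0.17213115
Fraction remaining = 0.17213115
efficiency = (1 - 0.17213115) * 100 = 82.7869 %

82.7869 %


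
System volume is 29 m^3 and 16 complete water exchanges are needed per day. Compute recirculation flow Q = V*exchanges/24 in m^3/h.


Daily recirculation volume = 29 m^3 * 16 = 464 m^3/day
Flow rate Q = daily volume / 24 h = 464 / 24 = 19.3333 m^3/h

19.3333 m^3/h


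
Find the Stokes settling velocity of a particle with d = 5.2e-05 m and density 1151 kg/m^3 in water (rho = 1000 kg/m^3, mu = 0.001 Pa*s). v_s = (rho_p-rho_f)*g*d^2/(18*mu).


Density difference: rho_p - rho_f = 1151 - 1000 = 151 kg/m^3
d^2 = (5.2e-05)^2 = 2.704e-09 m^2
Numerator = (rho_p - rho_f) * g * d^2 = 151 * 9.81 * 2.704e-09 = 4.0054622e-06
Denominator = 18 * mu = 18 * 0.001 = 0.018
v_s = 4.0054622e-06 / 0.018 = 2.22526e-04 m/s
Check: Re = rho_f * v_s * d / mu = 1000 * 2.22526e-04 * 5.2e-05 / 0.001 = 0.0116 < 1, so Stokes' law applies.

2.22526e-04 m/s


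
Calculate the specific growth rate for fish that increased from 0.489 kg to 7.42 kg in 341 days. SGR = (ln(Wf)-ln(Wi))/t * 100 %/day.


ln(W_f) = ln(7.42) = 2.0041791
ln(W_i) = ln(0.489) = -0.71539279
ln(W_f) - ln(W_i) = 2.0041791 - -0.71539279 = 2.7195719
SGR = 2.7195719 / 341 * 100 = 0.797528 %/day

0.797528 %/day


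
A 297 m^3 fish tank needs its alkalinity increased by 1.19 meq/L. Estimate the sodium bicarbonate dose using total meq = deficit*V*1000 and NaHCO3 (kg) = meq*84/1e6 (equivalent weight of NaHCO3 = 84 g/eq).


Tank volume in L = 297 m^3 * 1000 = 297000 L
Total meq required = 1.19 meq/L * 297000 L = 353430 meq
NaHCO3 mass = 353430 meq * 84 mg/meq / 1e6 = 29.6881 kg

29.6881 kg


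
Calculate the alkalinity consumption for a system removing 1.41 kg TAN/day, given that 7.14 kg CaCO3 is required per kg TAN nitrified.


Alkalinity factor: 7.14 kg CaCO3 consumed per kg TAN nitrified
alk = 1.41 kg TAN * 7.14 = 10.0674 kg CaCO3/day

10.0674 kg CaCO3/day


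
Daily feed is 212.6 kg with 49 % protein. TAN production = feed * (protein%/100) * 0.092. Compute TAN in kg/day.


Protein in feed = 212.6 * 49/100 = 104.174 kg/day
TAN = protein * 0.092 = 104.174 * 0.092 = 9.584008 kg/day

9.584008 kg/day


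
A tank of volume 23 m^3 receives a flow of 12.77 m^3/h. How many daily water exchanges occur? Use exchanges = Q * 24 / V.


Daily flow volume = 12.77 m^3/h * 24 h = 306.48 m^3/day
Exchanges = daily flow / tank volume = 306.48 / 23 = 13.3252 exchanges/day

13.3252 exchanges/day


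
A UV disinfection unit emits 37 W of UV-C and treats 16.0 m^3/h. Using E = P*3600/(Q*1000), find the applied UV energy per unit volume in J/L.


Energy delivered per hour = 37 W * 3600 s = 133200 J/h
Volume treated per hour = 16.0 m^3/h * 1000 = 16000 L/h
dose = 133200 / 16000 = 8.325 J/L

8.325 J/L


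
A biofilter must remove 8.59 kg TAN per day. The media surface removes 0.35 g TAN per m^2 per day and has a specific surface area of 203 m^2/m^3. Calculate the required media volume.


A = 8.59*1000 / 0.35 = 24542.857 m^2
V = 24542.857 / 203 = 120.901

120.901 m^3


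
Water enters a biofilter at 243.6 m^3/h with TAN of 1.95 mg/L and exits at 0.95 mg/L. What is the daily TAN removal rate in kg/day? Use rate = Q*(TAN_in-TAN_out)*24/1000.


Concentration drop: TAN_in - TAN_out = 1.95 - 0.95 = 1 mg/L
Hourly TAN removed = Q * dTAN = 243.6 m^3/h * 1 mg/L = 243.6 g/h  (m^3/h * mg/L = g/h)
Daily TAN removed = 243.6 * 24 = 5846.4 g/day
Convert to kg/day: 5846.4 / 1000 = 5.8464 kg/day

5.8464 kg/day


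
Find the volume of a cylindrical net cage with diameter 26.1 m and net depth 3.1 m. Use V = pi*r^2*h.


r = d/2 = 26.1/2 = 13.05 m
Base area = pi*r^2 = pi*13.05^2 = 535.02108 m^2
Volume = 535.02108 * 3.1 = 1658.57 m^3

1658.57 m^3


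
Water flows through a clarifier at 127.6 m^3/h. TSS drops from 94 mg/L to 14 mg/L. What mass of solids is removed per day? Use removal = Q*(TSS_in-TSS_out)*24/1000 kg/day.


Concentration drop: TSS_in - TSS_out = 94 - 14 = 80 mg/L
Hourly solids removed = Q * dTSS = 127.6 m^3/h * 80 mg/L = 10208 g/h  (m^3/h * mg/L = g/h)
Daily solids removed = 10208 * 24 = 244992 g/day
Convert g to kg: 244992 / 1000 = 244.992 kg/day

244.992 kg/day


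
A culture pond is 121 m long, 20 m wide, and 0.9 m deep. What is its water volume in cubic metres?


Base area = L * W = 121 * 20 = 2420 m^2
Volume = area * depth = 2420 * 0.9 = 2178 m^3

2178 m^3


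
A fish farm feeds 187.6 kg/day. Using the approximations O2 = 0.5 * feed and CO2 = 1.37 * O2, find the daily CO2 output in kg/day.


O2 = 187.6 * 0.5 = 93.8
CO2 = 93.8 * 1.37 = 128.506

128.506 kg/day


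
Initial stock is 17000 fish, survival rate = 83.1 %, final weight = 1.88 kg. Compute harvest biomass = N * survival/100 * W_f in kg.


Survivors = 17000 * 83.1/100 = 14127 fish
Harvest biomass = survivors * W_f = 14127 * 1.88 = 26558.76 kg

26558.76 kg


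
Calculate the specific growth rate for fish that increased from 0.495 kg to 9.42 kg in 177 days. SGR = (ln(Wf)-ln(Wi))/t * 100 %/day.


ln(W_f) = ln(9.42) = 2.2428351
ln(W_i) = ln(0.495) = -0.70319752
ln(W_f) - ln(W_i) = 2.2428351 - -0.70319752 = 2.9460326
SGR = 2.9460326 / 177 * 100 = 1.66443 %/day

1.66443 %/day


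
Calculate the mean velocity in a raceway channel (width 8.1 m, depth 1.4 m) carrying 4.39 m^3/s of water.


Cross-sectional area = W * d = 8.1 * 1.4 = 11.34 m^2
Velocity = Q / A = 4.39 / 11.34 = 0.387125 m/s

0.387125 m/s


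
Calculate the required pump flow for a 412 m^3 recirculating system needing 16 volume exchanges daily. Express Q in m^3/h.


Daily recirculation volume = 412 m^3 * 16 = 6592 m^3/day
Flow rate Q = daily volume / 24 h = 6592 / 24 = 274.667 m^3/h

274.667 m^3/h


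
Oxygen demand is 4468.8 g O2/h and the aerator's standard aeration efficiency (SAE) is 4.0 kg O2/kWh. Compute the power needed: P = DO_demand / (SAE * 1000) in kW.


SAE in g O2/kWh = 4.0 * 1000 = 4000 g/kWh
P = DO_demand / SAE_g = 4468.8 / 4000 = 1.1172 kW

1.1172 kW


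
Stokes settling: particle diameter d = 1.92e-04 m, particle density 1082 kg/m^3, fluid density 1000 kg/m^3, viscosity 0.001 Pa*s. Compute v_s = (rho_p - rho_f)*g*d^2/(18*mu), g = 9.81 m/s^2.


Density difference: rho_p - rho_f = 1082 - 1000 = 82 kg/m^3
d^2 = (1.92e-04)^2 = 3.6864e-08 m^2
Numerator = (rho_p - rho_f) * g * d^2 = 82 * 9.81 * 3.6864e-08 = 2.9654139e-05
Denominator = 18 * mu = 18 * 0.001 = 0.018
v_s = 2.9654139e-05 / 0.018 = 0.00164745 m/s
Check: Re = rho_f * v_s * d / mu = 1000 * 0.00164745 * 1.92e-04 / 0.001 = 0.316 < 1, so Stokes' law applies.

0.00164745 m/s


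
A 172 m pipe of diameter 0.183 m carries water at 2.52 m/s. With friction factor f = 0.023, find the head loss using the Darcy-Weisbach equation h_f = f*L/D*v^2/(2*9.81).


v^2 = 2.52^2 = 6.3504 m^2/s^2
L/D = 172/0.183 = 939.89071
h_f = f*(L/D)*v^2/(2g) = 0.023 * 939.89071 * 6.3504 / 19.62 = 6.99693 m

6.99693 m


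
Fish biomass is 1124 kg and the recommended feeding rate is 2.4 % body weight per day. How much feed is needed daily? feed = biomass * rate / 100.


Feeding rate fraction = 2.4% / 100 = 0.024
Daily feed = 1124 kg * 0.024 = 26.976 kg/day

26.976 kg/day


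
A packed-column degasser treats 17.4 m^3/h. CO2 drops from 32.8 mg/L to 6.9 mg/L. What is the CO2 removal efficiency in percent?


CO2_out / CO2_in = 6.9 / 32.8 = 0.21036585
Fraction remaining = 0.21036585
efficiency = (1 - 0.21036585) * 100 = 78.9634 %

78.9634 %


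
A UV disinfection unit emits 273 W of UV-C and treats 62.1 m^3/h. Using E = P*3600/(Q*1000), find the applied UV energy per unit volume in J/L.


Energy delivered per hour = 273 W * 3600 s = 982800 J/h
Volume treated per hour = 62.1 m^3/h * 1000 = 62100 L/h
dose = 982800 / 62100 = 15.8261 J/L

15.8261 J/L


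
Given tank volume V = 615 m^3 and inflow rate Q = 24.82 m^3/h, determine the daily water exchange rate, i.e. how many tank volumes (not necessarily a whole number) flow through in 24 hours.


Daily flow volume = 24.82 m^3/h * 24 h = 595.68 m^3/day
Exchanges = daily flow / tank volume = 595.68 / 615 = 0.968585 exchanges/day

0.968585 exchanges/day


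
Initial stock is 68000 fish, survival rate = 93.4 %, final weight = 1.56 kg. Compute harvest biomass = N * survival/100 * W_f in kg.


Survivors = 68000 * 93.4/100 = 63512 fish
Harvest biomass = survivors * W_f = 63512 * 1.56 = 99078.72 kg

99078.72 kg


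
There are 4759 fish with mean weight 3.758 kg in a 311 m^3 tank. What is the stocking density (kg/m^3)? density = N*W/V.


Total biomass = 4759 fish * 3.758 kg = 17884.322 kg
Density = total biomass / volume = 17884.322 / 311 = 57.5059 kg/m^3

57.5059 kg/m^3


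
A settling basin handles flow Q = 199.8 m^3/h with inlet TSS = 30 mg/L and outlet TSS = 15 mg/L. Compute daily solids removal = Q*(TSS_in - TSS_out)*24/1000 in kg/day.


Concentration drop: TSS_in - TSS_out = 30 - 15 = 15 mg/L
Hourly solids removed = Q * dTSS = 199.8 m^3/h * 15 mg/L = 2997 g/h  (m^3/h * mg/L = g/h)
Daily solids removed = 2997 * 24 = 71928 g/day
Convert g to kg: 71928 / 1000 = 71.928 kg/day

71.928 kg/day


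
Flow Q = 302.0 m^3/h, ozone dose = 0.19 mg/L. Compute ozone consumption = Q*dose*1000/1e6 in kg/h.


O3 demand (mg/h) = Q * dose * 1000 = 302.0 * 0.19 * 1000 = 57380 mg/h
Convert mg to kg: 57380 / 1e6 = 0.05738 kg/h

0.05738 kg/h


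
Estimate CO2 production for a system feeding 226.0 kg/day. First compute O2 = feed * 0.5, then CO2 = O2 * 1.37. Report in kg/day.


O2 = 226.0 * 0.5 = 113
CO2 = 113 * 1.37 = 154.81

154.81 kg/day


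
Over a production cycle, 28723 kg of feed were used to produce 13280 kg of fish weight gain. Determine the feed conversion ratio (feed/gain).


FCR = feed consumed / weight gained
FCR = 28723 kg / 13280 kg = 2.16288

2.16288


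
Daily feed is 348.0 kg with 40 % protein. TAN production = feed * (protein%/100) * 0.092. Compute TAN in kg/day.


Protein in feed = 348.0 * 40/100 = 139.2 kg/day
TAN = protein * 0.092 = 139.2 * 0.092 = 12.8064 kg/day

12.8064 kg/day


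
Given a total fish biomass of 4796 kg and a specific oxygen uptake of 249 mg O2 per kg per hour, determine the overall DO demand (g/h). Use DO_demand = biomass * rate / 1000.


Total O2 consumption (mg/h) = 4796 kg * 249 mg/(kg*h) = 1194204 mg/h
Convert to g/h: 1194204 / 1000 = 1194.204 g/h

1194.204 g/h


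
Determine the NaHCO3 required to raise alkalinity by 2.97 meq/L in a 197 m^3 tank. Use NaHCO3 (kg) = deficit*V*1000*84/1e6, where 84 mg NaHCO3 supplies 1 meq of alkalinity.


Tank volume in L = 197 m^3 * 1000 = 197000 L
Total meq required = 2.97 meq/L * 197000 L = 585090 meq
NaHCO3 mass = 585090 meq * 84 mg/meq / 1e6 = 49.1476 kg

49.1476 kg


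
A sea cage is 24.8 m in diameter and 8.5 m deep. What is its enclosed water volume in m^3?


r = d/2 = 24.8/2 = 12.4 m
Base area = pi*r^2 = pi*12.4^2 = 483.05129 m^2
Volume = 483.05129 * 8.5 = 4105.94 m^3

4105.94 m^3


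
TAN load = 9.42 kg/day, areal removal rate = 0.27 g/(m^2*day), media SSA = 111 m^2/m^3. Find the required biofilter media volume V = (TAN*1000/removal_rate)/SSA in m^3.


A = 9.42*1000 / 0.27 = 34888.889 m^2
V = 34888.889 / 111 = 314.314

314.314 m^3


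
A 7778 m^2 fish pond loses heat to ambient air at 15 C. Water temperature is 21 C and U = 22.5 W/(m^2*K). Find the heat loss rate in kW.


Temperature difference dT = 21 - 15 = 6 K
Heat loss (W) = U * A * dT = 22.5 * 7778 * 6 = 1050030 W
Convert to kW: 1050030 / 1000 = 1050.03 kW

1050.03 kW


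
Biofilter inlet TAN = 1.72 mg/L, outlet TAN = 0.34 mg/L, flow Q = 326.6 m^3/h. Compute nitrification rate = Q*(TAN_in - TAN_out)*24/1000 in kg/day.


Concentration drop: TAN_in - TAN_out = 1.72 - 0.34 = 1.38 mg/L
Hourly TAN removed = Q * dTAN = 326.6 m^3/h * 1.38 mg/L = 450.708 g/h  (m^3/h * mg/L = g/h)
Daily TAN removed = 450.708 * 24 = 10816.992 g/day
Convert to kg/day: 10816.992 / 1000 = 10.816992 kg/day

10.816992 kg/day


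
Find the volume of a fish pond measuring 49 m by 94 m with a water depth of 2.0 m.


Base area = L * W = 49 * 94 = 4606 m^2
Volume = area * depth = 4606 * 2.0 = 9212 m^3

9212 m^3


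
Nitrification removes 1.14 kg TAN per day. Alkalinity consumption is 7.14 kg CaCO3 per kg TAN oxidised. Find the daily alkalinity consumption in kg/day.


Alkalinity factor: 7.14 kg CaCO3 consumed per kg TAN nitrified
alk = 1.14 kg TAN * 7.14 = 8.1396 kg CaCO3/day

8.1396 kg CaCO3/day


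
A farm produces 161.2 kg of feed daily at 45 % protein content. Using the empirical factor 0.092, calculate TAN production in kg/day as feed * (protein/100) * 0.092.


Protein in feed = 161.2 * 45/100 = 72.54 kg/day
TAN = protein * 0.092 = 72.54 * 0.092 = 6.67368 kg/day

6.67368 kg/day


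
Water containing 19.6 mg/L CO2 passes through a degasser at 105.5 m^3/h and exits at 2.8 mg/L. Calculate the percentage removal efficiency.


CO2_out / CO2_in = 2.8 / 19.6 = 0.14285714
Fraction remaining = 0.14285714
efficiency = (1 - 0.14285714) * 100 = 85.7143 %

85.7143 %


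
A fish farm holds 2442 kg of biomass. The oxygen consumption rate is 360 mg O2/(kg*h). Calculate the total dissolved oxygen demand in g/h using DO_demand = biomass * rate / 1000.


Total O2 consumption (mg/h) = 2442 kg * 360 mg/(kg*h) = 879120 mg/h
Convert to g/h: 879120 / 1000 = 879.12 g/h

879.12 g/h


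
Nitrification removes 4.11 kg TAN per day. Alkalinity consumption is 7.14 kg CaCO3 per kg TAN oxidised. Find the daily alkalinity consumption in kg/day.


Alkalinity factor: 7.14 kg CaCO3 consumed per kg TAN nitrified
alk = 4.11 kg TAN * 7.14 = 29.3454 kg CaCO3/day

29.3454 kg CaCO3/day


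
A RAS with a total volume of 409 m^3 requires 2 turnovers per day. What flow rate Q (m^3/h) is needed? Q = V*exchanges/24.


Daily recirculation volume = 409 m^3 * 2 = 818 m^3/day
Flow rate Q = daily volume / 24 h = 818 / 24 = 34.0833 m^3/h

34.0833 m^3/h


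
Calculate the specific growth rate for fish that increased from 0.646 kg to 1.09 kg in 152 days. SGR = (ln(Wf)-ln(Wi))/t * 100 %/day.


ln(W_f) = ln(1.09) = 0.086177696
ln(W_i) = ln(0.646) = -0.43695578
ln(W_f) - ln(W_i) = 0.086177696 - -0.43695578 = 0.52313348
SGR = 0.52313348 / 152 * 100 = 0.344167 %/day

0.344167 %/day


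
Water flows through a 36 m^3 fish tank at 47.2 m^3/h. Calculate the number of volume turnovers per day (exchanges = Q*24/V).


Daily flow volume = 47.2 m^3/h * 24 h = 1132.8 m^3/day
Exchanges = daily flow / tank volume = 1132.8 / 36 = 31.4667 exchanges/day

31.4667 exchanges/day


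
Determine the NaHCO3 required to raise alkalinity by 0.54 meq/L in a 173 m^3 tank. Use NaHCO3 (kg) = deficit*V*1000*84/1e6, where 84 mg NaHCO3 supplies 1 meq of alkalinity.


Tank volume in L = 173 m^3 * 1000 = 173000 L
Total meq required = 0.54 meq/L * 173000 L = 93420 meq
NaHCO3 mass = 93420 meq * 84 mg/meq / 1e6 = 7.84728 kg

7.84728 kg


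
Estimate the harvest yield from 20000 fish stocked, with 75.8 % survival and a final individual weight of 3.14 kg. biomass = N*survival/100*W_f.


Survivors = 20000 * 75.8/100 = 15160 fish
Harvest biomass = survivors * W_f = 15160 * 3.14 = 47602.4 kg

47602.4 kg


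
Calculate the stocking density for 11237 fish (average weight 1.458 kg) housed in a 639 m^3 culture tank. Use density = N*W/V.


Total biomass = 11237 fish * 1.458 kg = 16383.546 kg
Density = total biomass / volume = 16383.546 / 639 = 25.6394 kg/m^3

25.6394 kg/m^3


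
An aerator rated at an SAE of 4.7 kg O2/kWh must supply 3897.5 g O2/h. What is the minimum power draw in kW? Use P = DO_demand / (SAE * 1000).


SAE in g O2/kWh = 4.7 * 1000 = 4700 g/kWh
P = DO_demand / SAE_g = 3897.5 / 4700 = 0.829255 kW

0.829255 kW


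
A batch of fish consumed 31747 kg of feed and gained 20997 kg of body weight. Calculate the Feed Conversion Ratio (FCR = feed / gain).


FCR = feed consumed / weight gained
FCR = 31747 kg / 20997 kg = 1.51198

1.51198


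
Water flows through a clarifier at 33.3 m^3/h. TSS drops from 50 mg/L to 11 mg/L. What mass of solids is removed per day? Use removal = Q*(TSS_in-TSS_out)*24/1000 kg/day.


Concentration drop: TSS_in - TSS_out = 50 - 11 = 39 mg/L
Hourly solids removed = Q * dTSS = 33.3 m^3/h * 39 mg/L = 1298.7 g/h  (m^3/h * mg/L = g/h)
Daily solids removed = 1298.7 * 24 = 31168.8 g/day
Convert g to kg: 31168.8 / 1000 = 31.1688 kg/day

31.1688 kg/day


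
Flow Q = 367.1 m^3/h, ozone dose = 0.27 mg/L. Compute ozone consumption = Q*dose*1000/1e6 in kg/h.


O3 demand (mg/h) = Q * dose * 1000 = 367.1 * 0.27 * 1000 = 99117 mg/h
Convert mg to kg: 99117 / 1e6 = 0.099117 kg/h

0.099117 kg/h


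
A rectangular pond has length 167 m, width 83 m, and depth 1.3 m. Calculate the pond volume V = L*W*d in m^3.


Base area = L * W = 167 * 83 = 13861 m^2
Volume = area * depth = 13861 * 1.3 = 18019.3 m^3

18019.3 m^3


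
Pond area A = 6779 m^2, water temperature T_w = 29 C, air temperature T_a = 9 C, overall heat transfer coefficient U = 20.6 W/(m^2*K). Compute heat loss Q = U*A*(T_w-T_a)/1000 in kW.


Temperature difference dT = 29 - 9 = 20 K
Heat loss (W) = U * A * dT = 20.6 * 6779 * 20 = 2792948 W
Convert to kW: 2792948 / 1000 = 2792.948 kW

2792.948 kW


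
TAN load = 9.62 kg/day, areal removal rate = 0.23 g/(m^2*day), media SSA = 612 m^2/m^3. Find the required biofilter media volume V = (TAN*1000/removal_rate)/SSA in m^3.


A = 9.62*1000 / 0.23 = 41826.087 m^2
V = 41826.087 / 612 = 68.3433

68.3433 m^3


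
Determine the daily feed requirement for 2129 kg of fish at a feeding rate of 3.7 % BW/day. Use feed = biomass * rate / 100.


Feeding rate fraction = 3.7% / 100 = 0.037
Daily feed = 2129 kg * 0.037 = 78.773 kg/day

78.773 kg/day
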